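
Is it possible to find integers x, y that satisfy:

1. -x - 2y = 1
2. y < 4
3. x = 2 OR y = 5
No

The full constraint system is jointly infeasible over the integers. Each constraint and what it forces:

  - -x - 2y = 1: is a linear equation tying the variables together
  - y < 4: bounds one variable relative to a constant
  - x = 2 OR y = 5: forces a choice: either x = 2 or y = 5

Split on the disjunction (x = 2 OR y = 5):
  • If x = 2: with x = 2, every remaining term of the linear equation is divisible by 2, so the left side is ≡ 0 (mod 2); but the right side 3 ≡ 1 (mod 2). No integers can satisfy it.
  • If y = 5: this contradicts the bound y ≤ 3.
Both branches are infeasible, so the system has no integer solution.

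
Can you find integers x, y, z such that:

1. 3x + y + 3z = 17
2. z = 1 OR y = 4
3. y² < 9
Yes

Take x = 4, y = 2, z = 1. Substituting into each constraint:
  (1) 3(4) + 2 + 3(1) = 17 ✓
  (2) z = 1, target 1 ✓ (first branch holds)
  (3) y² = (2)² = 4, and 4 < 9 ✓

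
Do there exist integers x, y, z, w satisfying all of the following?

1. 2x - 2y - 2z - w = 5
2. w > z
Yes

Take x = 3, y = 0, z = 0, w = 1. Substituting into each constraint:
  (1) 2(3) - 2(0) - 2(0) + (-1) = 5 ✓
  (2) 1 > 0 ✓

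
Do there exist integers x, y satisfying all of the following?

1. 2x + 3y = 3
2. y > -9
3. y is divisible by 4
No

A contradictory subset is {2x + 3y = 3, y is divisible by 4}. No integer assignment can satisfy these jointly:

  - 2x + 3y = 3: is a linear equation tying the variables together
  - y is divisible by 4: restricts y to multiples of 4

Modular obstruction: writing y = 4y', every remaining term of the linear equation is divisible by 2, so the left side is ≡ 0 (mod 2); but the right side 3 ≡ 1 (mod 2). No integers can satisfy it.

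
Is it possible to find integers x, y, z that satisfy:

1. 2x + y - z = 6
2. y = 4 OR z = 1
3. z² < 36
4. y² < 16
Yes

Take x = 3, y = 1, z = 1. Substituting into each constraint:
  (1) 2(3) + 1 + (-1) = 6 ✓
  (2) z = 1, target 1 ✓ (second branch holds)
  (3) z² = (1)² = 1, and 1 < 36 ✓
  (4) y² = (1)² = 1, and 1 < 16 ✓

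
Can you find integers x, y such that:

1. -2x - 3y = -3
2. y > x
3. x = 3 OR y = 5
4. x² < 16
No

The full constraint system is jointly infeasible over the integers. Each constraint and what it forces:

  - -2x - 3y = -3: is a linear equation tying the variables together
  - y > x: bounds one variable relative to another variable
  - x = 3 OR y = 5: forces a choice: either x = 3 or y = 5
  - x² < 16: restricts x to |x| ≤ 3

Split on the disjunction (x = 3 OR y = 5):
  • If x = 3: the equation forces y = -1, giving (x, y) = (3, -1), which violates y > x.
  • If y = 5: the equation forces x = -6, but x² < 16 requires |x| ≤ 3.
Both branches are infeasible, so the system has no integer solution.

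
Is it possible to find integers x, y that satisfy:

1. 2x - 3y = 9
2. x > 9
Yes

Take x = 12, y = 5. Substituting into each constraint:
  (1) 2(12) - 3(5) = 9 ✓
  (2) 12 > 9 ✓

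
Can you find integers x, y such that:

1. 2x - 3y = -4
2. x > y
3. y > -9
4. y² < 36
No

A contradictory subset is {2x - 3y = -4, x > y, y² < 36}. No integer assignment can satisfy these jointly:

  - 2x - 3y = -4: is a linear equation tying the variables together
  - x > y: bounds one variable relative to another variable
  - y² < 36: restricts y to |y| ≤ 5

The bounds confine y to {-5, -4, -3, -2, -1, 0, 1, 2, 3, 4, 5}. For each value, substitute into the equation:
  • y = -5: the equation gives 2x = -19, so x would not be an integer.
  • y = -4: the equation forces x = -8, but x > y fails since -8 ≤ -4.
  • y = -3: the equation gives 2x = -13, so x would not be an integer.
  • y = -2: the equation forces x = -5, but x > y fails since -5 ≤ -2.
  • y = -1: the equation gives 2x = -7, so x would not be an integer.
  • y = 0: the equation forces x = -2, but x > y fails since -2 ≤ 0.
  • y = 1: the equation gives 2x = -1, so x would not be an integer.
  • y = 2: the equation forces x = 1, but x > y fails since 1 ≤ 2.
  • y = 3: the equation gives 2x = 5, so x would not be an integer.
  • y = 4: the equation forces x = 4, but x > y fails since 4 ≤ 4.
  • y = 5: the equation gives 2x = 11, so x would not be an integer.
Every case fails, so no integer solution exists.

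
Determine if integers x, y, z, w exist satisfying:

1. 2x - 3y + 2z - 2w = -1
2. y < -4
Yes

Take x = 0, y = -5, z = -8, w = 0. Substituting into each constraint:
  (1) 2(0) - 3(-5) + 2(-8) - 2(0) = -1 ✓
  (2) -5 < -4 ✓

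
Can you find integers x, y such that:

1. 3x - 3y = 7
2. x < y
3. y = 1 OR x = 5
No

Even the single constraint (3x - 3y = 7) is infeasible over the integers.

  - 3x - 3y = 7: every term on the left is divisible by 3, so the LHS ≡ 0 (mod 3), but the RHS 7 is not — no integer solution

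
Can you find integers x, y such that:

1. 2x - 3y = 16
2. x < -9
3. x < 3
Yes

Take x = -10, y = -12. Substituting into each constraint:
  (1) 2(-10) - 3(-12) = 16 ✓
  (2) -10 < -9 ✓
  (3) -10 < 3 ✓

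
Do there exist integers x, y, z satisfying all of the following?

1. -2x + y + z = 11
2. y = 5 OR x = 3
Yes

Take x = 0, y = 5, z = 6. Substituting into each constraint:
  (1) -2(0) + 5 + 6 = 11 ✓
  (2) y = 5, target 5 ✓ (first branch holds)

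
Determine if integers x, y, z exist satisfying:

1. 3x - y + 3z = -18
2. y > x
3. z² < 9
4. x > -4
Yes

Take x = -3, y = 9, z = 0. Substituting into each constraint:
  (1) 3(-3) + (-9) + 3(0) = -18 ✓
  (2) 9 > -3 ✓
  (3) z² = (0)² = 0, and 0 < 9 ✓
  (4) -3 > -4 ✓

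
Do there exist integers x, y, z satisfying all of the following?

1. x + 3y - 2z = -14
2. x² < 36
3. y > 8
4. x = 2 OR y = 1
Yes

Take x = 2, y = 10, z = 23. Substituting into each constraint:
  (1) 2 + 3(10) - 2(23) = -14 ✓
  (2) x² = (2)² = 4, and 4 < 36 ✓
  (3) 10 > 8 ✓
  (4) x = 2, target 2 ✓ (first branch holds)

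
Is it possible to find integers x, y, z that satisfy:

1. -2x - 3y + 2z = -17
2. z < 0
Yes

Take x = 6, y = 1, z = -1. Substituting into each constraint:
  (1) -2(6) - 3(1) + 2(-1) = -17 ✓
  (2) -1 < 0 ✓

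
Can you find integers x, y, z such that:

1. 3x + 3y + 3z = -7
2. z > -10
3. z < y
No

Even the single constraint (3x + 3y + 3z = -7) is infeasible over the integers.

  - 3x + 3y + 3z = -7: every term on the left is divisible by 3, so the LHS ≡ 0 (mod 3), but the RHS -7 is not — no integer solution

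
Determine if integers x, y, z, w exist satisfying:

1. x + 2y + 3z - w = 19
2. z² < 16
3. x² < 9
Yes

Take x = 0, y = 10, z = 0, w = 1. Substituting into each constraint:
  (1) 0 + 2(10) + 3(0) + (-1) = 19 ✓
  (2) z² = (0)² = 0, and 0 < 16 ✓
  (3) x² = (0)² = 0, and 0 < 9 ✓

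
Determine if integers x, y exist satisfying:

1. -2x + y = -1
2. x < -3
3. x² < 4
No

A contradictory subset is {x < -3, x² < 4}. No integer assignment can satisfy these jointly:

  - x < -3: bounds one variable relative to a constant
  - x² < 4: restricts x to |x| ≤ 1

Direct contradiction: the bounds on x require x ≥ -1 and x ≤ -4 simultaneously, which is empty.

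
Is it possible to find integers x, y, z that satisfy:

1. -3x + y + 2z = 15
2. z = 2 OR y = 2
Yes

Take x = -5, y = 2, z = -1. Substituting into each constraint:
  (1) -3(-5) + 2 + 2(-1) = 15 ✓
  (2) y = 2, target 2 ✓ (second branch holds)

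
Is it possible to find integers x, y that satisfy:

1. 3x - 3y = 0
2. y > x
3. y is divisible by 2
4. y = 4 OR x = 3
No

A contradictory subset is {3x - 3y = 0, y > x}. No integer assignment can satisfy these jointly:

  - 3x - 3y = 0: is a linear equation tying the variables together
  - y > x: bounds one variable relative to another variable

From the equation, x − y = 0, i.e. y − x = 0; but y > x requires y − x ≥ 1. Contradiction.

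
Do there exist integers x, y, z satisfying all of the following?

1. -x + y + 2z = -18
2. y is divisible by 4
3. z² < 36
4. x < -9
Yes

Take x = -10, y = -32, z = 2. Substituting into each constraint:
  (1) 10 + (-32) + 2(2) = -18 ✓
  (2) -32 = 4 × -8, remainder 0 ✓
  (3) z² = (2)² = 4, and 4 < 36 ✓
  (4) -10 < -9 ✓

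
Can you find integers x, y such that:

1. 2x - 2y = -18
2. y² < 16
Yes

Take x = -9, y = 0. Substituting into each constraint:
  (1) 2(-9) - 2(0) = -18 ✓
  (2) y² = (0)² = 0, and 0 < 16 ✓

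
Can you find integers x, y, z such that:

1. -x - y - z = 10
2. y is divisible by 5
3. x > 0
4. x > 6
Yes

Take x = 7, y = 0, z = -17. Substituting into each constraint:
  (1) (-7) + 0 + 17 = 10 ✓
  (2) 0 = 5 × 0, remainder 0 ✓
  (3) 7 > 0 ✓
  (4) 7 > 6 ✓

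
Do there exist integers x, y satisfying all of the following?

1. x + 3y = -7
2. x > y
Yes

Take x = -1, y = -2. Substituting into each constraint:
  (1) (-1) + 3(-2) = -7 ✓
  (2) -1 > -2 ✓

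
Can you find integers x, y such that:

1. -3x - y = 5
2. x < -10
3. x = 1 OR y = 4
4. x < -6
No

The full constraint system is jointly infeasible over the integers. Each constraint and what it forces:

  - -3x - y = 5: is a linear equation tying the variables together
  - x < -10: bounds one variable relative to a constant
  - x = 1 OR y = 4: forces a choice: either x = 1 or y = 4
  - x < -6: bounds one variable relative to a constant

Split on the disjunction (x = 1 OR y = 4):
  • If x = 1: this contradicts the bound x ≤ -11.
  • If y = 4: the equation forces x = -3, which contradicts the bound x ≤ -11.
Both branches are infeasible, so the system has no integer solution.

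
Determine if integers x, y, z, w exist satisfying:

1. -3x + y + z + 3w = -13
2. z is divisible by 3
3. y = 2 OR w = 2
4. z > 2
Yes

Take x = 7, y = -1, z = 3, w = 2. Substituting into each constraint:
  (1) -3(7) + (-1) + 3 + 3(2) = -13 ✓
  (2) 3 = 3 × 1, remainder 0 ✓
  (3) w = 2, target 2 ✓ (second branch holds)
  (4) 3 > 2 ✓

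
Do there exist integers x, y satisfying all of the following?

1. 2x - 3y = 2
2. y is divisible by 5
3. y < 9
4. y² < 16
Yes

Take x = 1, y = 0. Substituting into each constraint:
  (1) 2(1) - 3(0) = 2 ✓
  (2) 0 = 5 × 0, remainder 0 ✓
  (3) 0 < 9 ✓
  (4) y² = (0)² = 0, and 0 < 16 ✓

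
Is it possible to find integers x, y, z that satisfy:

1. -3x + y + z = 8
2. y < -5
Yes

Take x = 0, y = -6, z = 14. Substituting into each constraint:
  (1) -3(0) + (-6) + 14 = 8 ✓
  (2) -6 < -5 ✓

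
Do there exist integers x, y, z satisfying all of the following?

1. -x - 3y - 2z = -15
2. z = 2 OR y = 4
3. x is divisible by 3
Yes

Take x = -3, y = 4, z = 3. Substituting into each constraint:
  (1) 3 - 3(4) - 2(3) = -15 ✓
  (2) y = 4, target 4 ✓ (second branch holds)
  (3) -3 = 3 × -1, remainder 0 ✓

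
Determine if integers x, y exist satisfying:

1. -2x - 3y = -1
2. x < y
Yes

Take x = -1, y = 1. Substituting into each constraint:
  (1) -2(-1) - 3(1) = -1 ✓
  (2) -1 < 1 ✓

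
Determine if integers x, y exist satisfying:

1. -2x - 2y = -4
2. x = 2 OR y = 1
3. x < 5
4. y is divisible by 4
Yes

Take x = 2, y = 0. Substituting into each constraint:
  (1) -2(2) - 2(0) = -4 ✓
  (2) x = 2, target 2 ✓ (first branch holds)
  (3) 2 < 5 ✓
  (4) 0 = 4 × 0, remainder 0 ✓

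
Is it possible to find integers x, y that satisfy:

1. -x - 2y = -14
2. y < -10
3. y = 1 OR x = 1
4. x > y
No

A contradictory subset is {-x - 2y = -14, y < -10, y = 1 OR x = 1}. No integer assignment can satisfy these jointly:

  - -x - 2y = -14: is a linear equation tying the variables together
  - y < -10: bounds one variable relative to a constant
  - y = 1 OR x = 1: forces a choice: either y = 1 or x = 1

Split on the disjunction (y = 1 OR x = 1):
  • If y = 1: this contradicts the bound y ≤ -11.
  • If x = 1: with x = 1, every remaining term of the linear equation is divisible by 2, so the left side is ≡ 0 (mod 2); but the right side -13 ≡ 1 (mod 2). No integers can satisfy it.
Both branches are infeasible, so the system has no integer solution.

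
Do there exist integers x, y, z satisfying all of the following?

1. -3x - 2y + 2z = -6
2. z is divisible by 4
Yes

Take x = 0, y = 3, z = 0. Substituting into each constraint:
  (1) -3(0) - 2(3) + 2(0) = -6 ✓
  (2) 0 = 4 × 0, remainder 0 ✓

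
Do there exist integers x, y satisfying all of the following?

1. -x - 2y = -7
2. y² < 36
Yes

Take x = 1, y = 3. Substituting into each constraint:
  (1) (-1) - 2(3) = -7 ✓
  (2) y² = (3)² = 9, and 9 < 36 ✓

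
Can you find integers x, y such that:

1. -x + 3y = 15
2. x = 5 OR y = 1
Yes

Take x = -12, y = 1. Substituting into each constraint:
  (1) 12 + 3(1) = 15 ✓
  (2) y = 1, target 1 ✓ (second branch holds)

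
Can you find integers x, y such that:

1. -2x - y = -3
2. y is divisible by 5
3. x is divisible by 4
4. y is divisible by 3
Yes

Take x = 24, y = -45. Substituting into each constraint:
  (1) -2(24) + 45 = -3 ✓
  (2) -45 = 5 × -9, remainder 0 ✓
  (3) 24 = 4 × 6, remainder 0 ✓
  (4) -45 = 3 × -15, remainder 0 ✓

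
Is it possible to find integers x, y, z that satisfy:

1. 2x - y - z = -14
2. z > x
Yes

Take x = 0, y = 13, z = 1. Substituting into each constraint:
  (1) 2(0) + (-13) + (-1) = -14 ✓
  (2) 1 > 0 ✓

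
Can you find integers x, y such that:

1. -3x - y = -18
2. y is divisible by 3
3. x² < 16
Yes

Take x = 2, y = 12. Substituting into each constraint:
  (1) -3(2) + (-12) = -18 ✓
  (2) 12 = 3 × 4, remainder 0 ✓
  (3) x² = (2)² = 4, and 4 < 16 ✓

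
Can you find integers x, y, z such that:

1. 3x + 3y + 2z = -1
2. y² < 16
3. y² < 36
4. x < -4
Yes

Take x = -5, y = 0, z = 7. Substituting into each constraint:
  (1) 3(-5) + 3(0) + 2(7) = -1 ✓
  (2) y² = (0)² = 0, and 0 < 16 ✓
  (3) y² = (0)² = 0, and 0 < 36 ✓
  (4) -5 < -4 ✓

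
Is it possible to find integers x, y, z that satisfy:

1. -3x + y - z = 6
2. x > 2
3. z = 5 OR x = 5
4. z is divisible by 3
Yes

Take x = 5, y = 27, z = 6. Substituting into each constraint:
  (1) -3(5) + 27 + (-6) = 6 ✓
  (2) 5 > 2 ✓
  (3) x = 5, target 5 ✓ (second branch holds)
  (4) 6 = 3 × 2, remainder 0 ✓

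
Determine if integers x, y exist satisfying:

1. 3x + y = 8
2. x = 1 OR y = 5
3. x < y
Yes

Take x = 1, y = 5. Substituting into each constraint:
  (1) 3(1) + 5 = 8 ✓
  (2) x = 1, target 1 ✓ (first branch holds)
  (3) 1 < 5 ✓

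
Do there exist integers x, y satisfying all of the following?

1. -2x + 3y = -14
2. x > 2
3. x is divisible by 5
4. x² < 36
No

The full constraint system is jointly infeasible over the integers. Each constraint and what it forces:

  - -2x + 3y = -14: is a linear equation tying the variables together
  - x > 2: bounds one variable relative to a constant
  - x is divisible by 5: restricts x to multiples of 5
  - x² < 36: restricts x to |x| ≤ 5

The bounds confine x to {5} with 5 | x. For each value, substitute into the equation:
  • x = 5: the equation gives 3y = -4, so y would not be an integer.
Every case fails, so no integer solution exists.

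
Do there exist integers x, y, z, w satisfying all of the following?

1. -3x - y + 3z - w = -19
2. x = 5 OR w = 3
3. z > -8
Yes

Take x = 0, y = 16, z = 0, w = 3. Substituting into each constraint:
  (1) -3(0) + (-16) + 3(0) + (-3) = -19 ✓
  (2) w = 3, target 3 ✓ (second branch holds)
  (3) 0 > -8 ✓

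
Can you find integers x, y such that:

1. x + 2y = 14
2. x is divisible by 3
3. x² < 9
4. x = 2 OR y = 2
No

A contradictory subset is {x + 2y = 14, x is divisible by 3, x = 2 OR y = 2}. No integer assignment can satisfy these jointly:

  - x + 2y = 14: is a linear equation tying the variables together
  - x is divisible by 3: restricts x to multiples of 3
  - x = 2 OR y = 2: forces a choice: either x = 2 or y = 2

Split on the disjunction (x = 2 OR y = 2):
  • If x = 2: this contradicts the divisibility constraint — 2 is not a multiple of 3.
  • If y = 2: with y = 2, writing x = 3x', every remaining term of the linear equation is divisible by 3, so the left side is ≡ 0 (mod 3); but the right side 10 ≡ 1 (mod 3). No integers can satisfy it.
Both branches are infeasible, so the system has no integer solution.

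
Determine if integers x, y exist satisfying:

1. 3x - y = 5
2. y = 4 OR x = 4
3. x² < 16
Yes

Take x = 3, y = 4. Substituting into each constraint:
  (1) 3(3) + (-4) = 5 ✓
  (2) y = 4, target 4 ✓ (first branch holds)
  (3) x² = (3)² = 9, and 9 < 16 ✓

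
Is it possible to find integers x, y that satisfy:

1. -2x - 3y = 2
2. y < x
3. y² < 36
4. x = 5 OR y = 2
Yes

Take x = 5, y = -4. Substituting into each constraint:
  (1) -2(5) - 3(-4) = 2 ✓
  (2) -4 < 5 ✓
  (3) y² = (-4)² = 16, and 16 < 36 ✓
  (4) x = 5, target 5 ✓ (first branch holds)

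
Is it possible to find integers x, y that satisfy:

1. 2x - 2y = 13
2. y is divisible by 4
No

Even the single constraint (2x - 2y = 13) is infeasible over the integers.

  - 2x - 2y = 13: every term on the left is divisible by 2, so the LHS ≡ 0 (mod 2), but the RHS 13 is not — no integer solution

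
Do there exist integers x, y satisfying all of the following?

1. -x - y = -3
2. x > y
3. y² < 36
Yes

Take x = 2, y = 1. Substituting into each constraint:
  (1) (-2) + (-1) = -3 ✓
  (2) 2 > 1 ✓
  (3) y² = (1)² = 1, and 1 < 36 ✓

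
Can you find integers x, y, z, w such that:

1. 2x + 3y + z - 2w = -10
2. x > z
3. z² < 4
Yes

Take x = 1, y = 0, z = 0, w = 6. Substituting into each constraint:
  (1) 2(1) + 3(0) + 0 - 2(6) = -10 ✓
  (2) 1 > 0 ✓
  (3) z² = (0)² = 0, and 0 < 4 ✓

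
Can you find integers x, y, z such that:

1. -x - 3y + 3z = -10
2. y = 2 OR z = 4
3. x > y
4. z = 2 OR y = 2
Yes

Take x = 13, y = 2, z = 3. Substituting into each constraint:
  (1) (-13) - 3(2) + 3(3) = -10 ✓
  (2) y = 2, target 2 ✓ (first branch holds)
  (3) 13 > 2 ✓
  (4) y = 2, target 2 ✓ (second branch holds)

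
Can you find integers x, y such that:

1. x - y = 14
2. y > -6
Yes

Take x = 14, y = 0. Substituting into each constraint:
  (1) 14 + 0 = 14 ✓
  (2) 0 > -6 ✓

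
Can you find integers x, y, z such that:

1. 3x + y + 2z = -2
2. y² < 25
Yes

Take x = 0, y = -2, z = 0. Substituting into each constraint:
  (1) 3(0) + (-2) + 2(0) = -2 ✓
  (2) y² = (-2)² = 4, and 4 < 25 ✓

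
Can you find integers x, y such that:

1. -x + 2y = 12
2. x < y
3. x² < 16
Yes

Take x = 0, y = 6. Substituting into each constraint:
  (1) 0 + 2(6) = 12 ✓
  (2) 0 < 6 ✓
  (3) x² = (0)² = 0, and 0 < 16 ✓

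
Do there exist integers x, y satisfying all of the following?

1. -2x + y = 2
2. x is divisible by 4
Yes

Take x = 0, y = 2. Substituting into each constraint:
  (1) -2(0) + 2 = 2 ✓
  (2) 0 = 4 × 0, remainder 0 ✓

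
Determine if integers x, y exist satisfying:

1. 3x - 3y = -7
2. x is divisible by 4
No

Even the single constraint (3x - 3y = -7) is infeasible over the integers.

  - 3x - 3y = -7: every term on the left is divisible by 3, so the LHS ≡ 0 (mod 3), but the RHS -7 is not — no integer solution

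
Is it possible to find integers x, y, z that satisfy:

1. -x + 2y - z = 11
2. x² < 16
Yes

Take x = 0, y = 6, z = 1. Substituting into each constraint:
  (1) 0 + 2(6) + (-1) = 11 ✓
  (2) x² = (0)² = 0, and 0 < 16 ✓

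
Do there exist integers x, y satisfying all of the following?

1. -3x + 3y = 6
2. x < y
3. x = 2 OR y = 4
Yes

Take x = 2, y = 4. Substituting into each constraint:
  (1) -3(2) + 3(4) = 6 ✓
  (2) 2 < 4 ✓
  (3) x = 2, target 2 ✓ (first branch holds)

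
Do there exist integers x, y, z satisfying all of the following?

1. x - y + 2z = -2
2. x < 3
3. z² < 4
Yes

Take x = 0, y = 2, z = 0. Substituting into each constraint:
  (1) 0 + (-2) + 2(0) = -2 ✓
  (2) 0 < 3 ✓
  (3) z² = (0)² = 0, and 0 < 4 ✓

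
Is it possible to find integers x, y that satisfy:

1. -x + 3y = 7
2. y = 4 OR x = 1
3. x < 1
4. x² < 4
No

A contradictory subset is {-x + 3y = 7, y = 4 OR x = 1, x < 1}. No integer assignment can satisfy these jointly:

  - -x + 3y = 7: is a linear equation tying the variables together
  - y = 4 OR x = 1: forces a choice: either y = 4 or x = 1
  - x < 1: bounds one variable relative to a constant

Split on the disjunction (y = 4 OR x = 1):
  • If y = 4: the equation forces x = 5, which contradicts the bound x ≤ 0.
  • If x = 1: this contradicts the bound x ≤ 0.
Both branches are infeasible, so the system has no integer solution.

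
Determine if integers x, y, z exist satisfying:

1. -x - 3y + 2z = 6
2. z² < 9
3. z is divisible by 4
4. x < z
Yes

Take x = -3, y = -1, z = 0. Substituting into each constraint:
  (1) 3 - 3(-1) + 2(0) = 6 ✓
  (2) z² = (0)² = 0, and 0 < 9 ✓
  (3) 0 = 4 × 0, remainder 0 ✓
  (4) -3 < 0 ✓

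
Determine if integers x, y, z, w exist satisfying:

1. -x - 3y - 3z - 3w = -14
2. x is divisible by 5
Yes

Take x = -10, y = 6, z = -2, w = 4. Substituting into each constraint:
  (1) 10 - 3(6) - 3(-2) - 3(4) = -14 ✓
  (2) -10 = 5 × -2, remainder 0 ✓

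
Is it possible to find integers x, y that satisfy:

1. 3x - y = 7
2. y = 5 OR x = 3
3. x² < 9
No

The full constraint system is jointly infeasible over the integers. Each constraint and what it forces:

  - 3x - y = 7: is a linear equation tying the variables together
  - y = 5 OR x = 3: forces a choice: either y = 5 or x = 3
  - x² < 9: restricts x to |x| ≤ 2

Split on the disjunction (y = 5 OR x = 3):
  • If y = 5: the equation forces x = 4, but x² < 9 requires |x| ≤ 2.
  • If x = 3: this contradicts x² < 9, which requires |x| ≤ 2.
Both branches are infeasible, so the system has no integer solution.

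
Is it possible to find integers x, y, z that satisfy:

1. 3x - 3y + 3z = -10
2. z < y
No

Even the single constraint (3x - 3y + 3z = -10) is infeasible over the integers.

  - 3x - 3y + 3z = -10: every term on the left is divisible by 3, so the LHS ≡ 0 (mod 3), but the RHS -10 is not — no integer solution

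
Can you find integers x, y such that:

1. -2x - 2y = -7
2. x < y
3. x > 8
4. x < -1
No

Even the single constraint (-2x - 2y = -7) is infeasible over the integers.

  - -2x - 2y = -7: every term on the left is divisible by 2, so the LHS ≡ 0 (mod 2), but the RHS -7 is not — no integer solution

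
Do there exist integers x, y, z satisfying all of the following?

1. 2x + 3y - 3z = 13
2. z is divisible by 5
Yes

Take x = 2, y = 3, z = 0. Substituting into each constraint:
  (1) 2(2) + 3(3) - 3(0) = 13 ✓
  (2) 0 = 5 × 0, remainder 0 ✓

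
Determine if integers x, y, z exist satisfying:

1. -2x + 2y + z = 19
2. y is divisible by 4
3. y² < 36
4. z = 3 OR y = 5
Yes

Take x = -4, y = 4, z = 3. Substituting into each constraint:
  (1) -2(-4) + 2(4) + 3 = 19 ✓
  (2) 4 = 4 × 1, remainder 0 ✓
  (3) y² = (4)² = 16, and 16 < 36 ✓
  (4) z = 3, target 3 ✓ (first branch holds)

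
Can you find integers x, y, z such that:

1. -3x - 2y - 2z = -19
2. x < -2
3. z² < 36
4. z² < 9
Yes

Take x = -3, y = 14, z = 0. Substituting into each constraint:
  (1) -3(-3) - 2(14) - 2(0) = -19 ✓
  (2) -3 < -2 ✓
  (3) z² = (0)² = 0, and 0 < 36 ✓
  (4) z² = (0)² = 0, and 0 < 9 ✓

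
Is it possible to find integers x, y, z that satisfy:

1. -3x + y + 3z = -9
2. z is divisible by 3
Yes

Take x = 3, y = 0, z = 0. Substituting into each constraint:
  (1) -3(3) + 0 + 3(0) = -9 ✓
  (2) 0 = 3 × 0, remainder 0 ✓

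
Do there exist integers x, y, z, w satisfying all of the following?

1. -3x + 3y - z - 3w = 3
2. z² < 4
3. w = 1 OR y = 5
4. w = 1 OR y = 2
Yes

Take x = 0, y = 2, z = 0, w = 1. Substituting into each constraint:
  (1) -3(0) + 3(2) + 0 - 3(1) = 3 ✓
  (2) z² = (0)² = 0, and 0 < 4 ✓
  (3) w = 1, target 1 ✓ (first branch holds)
  (4) w = 1, target 1 ✓ (first branch holds)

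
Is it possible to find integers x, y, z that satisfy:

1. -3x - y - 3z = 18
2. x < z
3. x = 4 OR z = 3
Yes

Take x = 2, y = -33, z = 3. Substituting into each constraint:
  (1) -3(2) + 33 - 3(3) = 18 ✓
  (2) 2 < 3 ✓
  (3) z = 3, target 3 ✓ (second branch holds)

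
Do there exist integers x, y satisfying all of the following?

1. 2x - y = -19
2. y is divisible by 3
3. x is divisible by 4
Yes

Take x = -8, y = 3. Substituting into each constraint:
  (1) 2(-8) + (-3) = -19 ✓
  (2) 3 = 3 × 1, remainder 0 ✓
  (3) -8 = 4 × -2, remainder 0 ✓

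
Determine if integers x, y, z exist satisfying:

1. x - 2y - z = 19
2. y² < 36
Yes

Take x = 19, y = 0, z = 0. Substituting into each constraint:
  (1) 19 - 2(0) + 0 = 19 ✓
  (2) y² = (0)² = 0, and 0 < 36 ✓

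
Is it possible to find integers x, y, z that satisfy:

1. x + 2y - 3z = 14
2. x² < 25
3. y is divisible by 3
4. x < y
Yes

Take x = -1, y = 0, z = -5. Substituting into each constraint:
  (1) (-1) + 2(0) - 3(-5) = 14 ✓
  (2) x² = (-1)² = 1, and 1 < 25 ✓
  (3) 0 = 3 × 0, remainder 0 ✓
  (4) -1 < 0 ✓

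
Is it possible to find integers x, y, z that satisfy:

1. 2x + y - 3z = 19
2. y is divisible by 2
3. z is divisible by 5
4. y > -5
Yes

Take x = 17, y = 0, z = 5. Substituting into each constraint:
  (1) 2(17) + 0 - 3(5) = 19 ✓
  (2) 0 = 2 × 0, remainder 0 ✓
  (3) 5 = 5 × 1, remainder 0 ✓
  (4) 0 > -5 ✓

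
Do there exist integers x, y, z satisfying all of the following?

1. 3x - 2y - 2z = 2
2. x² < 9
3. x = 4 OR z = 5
Yes

Take x = 2, y = -3, z = 5. Substituting into each constraint:
  (1) 3(2) - 2(-3) - 2(5) = 2 ✓
  (2) x² = (2)² = 4, and 4 < 9 ✓
  (3) z = 5, target 5 ✓ (second branch holds)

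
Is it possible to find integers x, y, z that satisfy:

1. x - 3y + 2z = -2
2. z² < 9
Yes

Take x = -2, y = 0, z = 0. Substituting into each constraint:
  (1) (-2) - 3(0) + 2(0) = -2 ✓
  (2) z² = (0)² = 0, and 0 < 9 ✓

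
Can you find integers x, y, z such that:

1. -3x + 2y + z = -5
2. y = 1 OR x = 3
Yes

Take x = 3, y = 2, z = 0. Substituting into each constraint:
  (1) -3(3) + 2(2) + 0 = -5 ✓
  (2) x = 3, target 3 ✓ (second branch holds)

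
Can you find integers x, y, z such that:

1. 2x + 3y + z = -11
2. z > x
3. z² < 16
Yes

Take x = 0, y = -4, z = 1. Substituting into each constraint:
  (1) 2(0) + 3(-4) + 1 = -11 ✓
  (2) 1 > 0 ✓
  (3) z² = (1)² = 1, and 1 < 16 ✓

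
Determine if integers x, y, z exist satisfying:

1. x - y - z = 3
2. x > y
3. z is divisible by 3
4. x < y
No

A contradictory subset is {x > y, x < y}. No integer assignment can satisfy these jointly:

  - x > y: bounds one variable relative to another variable
  - x < y: bounds one variable relative to another variable

Direct contradiction: x > y and y > x cannot both hold.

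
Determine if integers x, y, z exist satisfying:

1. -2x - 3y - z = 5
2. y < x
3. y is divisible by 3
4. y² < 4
Yes

Take x = 1, y = 0, z = -7. Substituting into each constraint:
  (1) -2(1) - 3(0) + 7 = 5 ✓
  (2) 0 < 1 ✓
  (3) 0 = 3 × 0, remainder 0 ✓
  (4) y² = (0)² = 0, and 0 < 4 ✓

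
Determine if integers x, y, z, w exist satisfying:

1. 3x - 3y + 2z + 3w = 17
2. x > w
Yes

Take x = 1, y = 0, z = 7, w = 0. Substituting into each constraint:
  (1) 3(1) - 3(0) + 2(7) + 3(0) = 17 ✓
  (2) 1 > 0 ✓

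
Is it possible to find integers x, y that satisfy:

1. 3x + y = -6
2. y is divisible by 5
Yes

Take x = -2, y = 0. Substituting into each constraint:
  (1) 3(-2) + 0 = -6 ✓
  (2) 0 = 5 × 0, remainder 0 ✓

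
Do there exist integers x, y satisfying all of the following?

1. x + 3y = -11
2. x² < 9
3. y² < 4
No

The full constraint system is jointly infeasible over the integers. Each constraint and what it forces:

  - x + 3y = -11: is a linear equation tying the variables together
  - x² < 9: restricts x to |x| ≤ 2
  - y² < 4: restricts y to |y| ≤ 1

Range argument: with x ∈ [-2, 2], y ∈ [-1, 1], the left side of the equation is at least -5, but the right side is -11 < -5. No integer solution exists.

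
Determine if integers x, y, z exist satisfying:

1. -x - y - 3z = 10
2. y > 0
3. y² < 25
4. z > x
Yes

Take x = -4, y = 3, z = -3. Substituting into each constraint:
  (1) 4 + (-3) - 3(-3) = 10 ✓
  (2) 3 > 0 ✓
  (3) y² = (3)² = 9, and 9 < 25 ✓
  (4) -3 > -4 ✓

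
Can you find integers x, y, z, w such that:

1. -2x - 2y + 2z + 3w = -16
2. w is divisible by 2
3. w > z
Yes

Take x = 0, y = 7, z = -1, w = 0. Substituting into each constraint:
  (1) -2(0) - 2(7) + 2(-1) + 3(0) = -16 ✓
  (2) 0 = 2 × 0, remainder 0 ✓
  (3) 0 > -1 ✓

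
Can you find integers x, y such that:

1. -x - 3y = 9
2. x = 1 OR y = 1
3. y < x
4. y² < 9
No

A contradictory subset is {-x - 3y = 9, x = 1 OR y = 1, y < x}. No integer assignment can satisfy these jointly:

  - -x - 3y = 9: is a linear equation tying the variables together
  - x = 1 OR y = 1: forces a choice: either x = 1 or y = 1
  - y < x: bounds one variable relative to another variable

Split on the disjunction (x = 1 OR y = 1):
  • If x = 1: with x = 1, every remaining term of the linear equation is divisible by 3, so the left side is ≡ 0 (mod 3); but the right side 10 ≡ 1 (mod 3). No integers can satisfy it.
  • If y = 1: the equation forces x = -12, giving (y, x) = (1, -12), which violates x > y.
Both branches are infeasible, so the system has no integer solution.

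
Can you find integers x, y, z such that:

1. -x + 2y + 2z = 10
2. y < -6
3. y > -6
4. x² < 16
No

A contradictory subset is {y < -6, y > -6}. No integer assignment can satisfy these jointly:

  - y < -6: bounds one variable relative to a constant
  - y > -6: bounds one variable relative to a constant

Direct contradiction: the bounds on y require y ≥ -5 and y ≤ -7 simultaneously, which is empty.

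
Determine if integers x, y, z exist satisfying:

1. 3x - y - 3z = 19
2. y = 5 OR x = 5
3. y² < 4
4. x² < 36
Yes

Take x = 5, y = -1, z = -1. Substituting into each constraint:
  (1) 3(5) + 1 - 3(-1) = 19 ✓
  (2) x = 5, target 5 ✓ (second branch holds)
  (3) y² = (-1)² = 1, and 1 < 4 ✓
  (4) x² = (5)² = 25, and 25 < 36 ✓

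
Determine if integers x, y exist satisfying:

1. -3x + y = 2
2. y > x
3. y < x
No

A contradictory subset is {y > x, y < x}. No integer assignment can satisfy these jointly:

  - y > x: bounds one variable relative to another variable
  - y < x: bounds one variable relative to another variable

Direct contradiction: y > x and x > y cannot both hold.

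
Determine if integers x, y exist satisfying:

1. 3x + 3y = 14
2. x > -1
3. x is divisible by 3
No

Even the single constraint (3x + 3y = 14) is infeasible over the integers.

  - 3x + 3y = 14: every term on the left is divisible by 3, so the LHS ≡ 0 (mod 3), but the RHS 14 is not — no integer solution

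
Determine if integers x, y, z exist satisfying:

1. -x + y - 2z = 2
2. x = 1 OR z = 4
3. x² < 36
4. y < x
Yes

Take x = 1, y = -1, z = -2. Substituting into each constraint:
  (1) (-1) + (-1) - 2(-2) = 2 ✓
  (2) x = 1, target 1 ✓ (first branch holds)
  (3) x² = (1)² = 1, and 1 < 36 ✓
  (4) -1 < 1 ✓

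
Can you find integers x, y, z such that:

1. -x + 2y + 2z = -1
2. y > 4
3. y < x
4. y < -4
No

A contradictory subset is {y > 4, y < -4}. No integer assignment can satisfy these jointly:

  - y > 4: bounds one variable relative to a constant
  - y < -4: bounds one variable relative to a constant

Direct contradiction: the bounds on y require y ≥ 5 and y ≤ -5 simultaneously, which is empty.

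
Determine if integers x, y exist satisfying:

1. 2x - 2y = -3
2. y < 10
No

Even the single constraint (2x - 2y = -3) is infeasible over the integers.

  - 2x - 2y = -3: every term on the left is divisible by 2, so the LHS ≡ 0 (mod 2), but the RHS -3 is not — no integer solution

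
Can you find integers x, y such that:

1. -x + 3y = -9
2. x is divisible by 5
Yes

Take x = 0, y = -3. Substituting into each constraint:
  (1) 0 + 3(-3) = -9 ✓
  (2) 0 = 5 × 0, remainder 0 ✓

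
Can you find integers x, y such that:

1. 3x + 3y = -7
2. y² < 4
No

Even the single constraint (3x + 3y = -7) is infeasible over the integers.

  - 3x + 3y = -7: every term on the left is divisible by 3, so the LHS ≡ 0 (mod 3), but the RHS -7 is not — no integer solution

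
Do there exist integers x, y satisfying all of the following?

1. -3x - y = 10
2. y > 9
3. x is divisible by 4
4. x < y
Yes

Take x = -8, y = 14. Substituting into each constraint:
  (1) -3(-8) + (-14) = 10 ✓
  (2) 14 > 9 ✓
  (3) -8 = 4 × -2, remainder 0 ✓
  (4) -8 < 14 ✓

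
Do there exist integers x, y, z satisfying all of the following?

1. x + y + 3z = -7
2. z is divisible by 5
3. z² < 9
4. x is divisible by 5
Yes

Take x = 0, y = -7, z = 0. Substituting into each constraint:
  (1) 0 + (-7) + 3(0) = -7 ✓
  (2) 0 = 5 × 0, remainder 0 ✓
  (3) z² = (0)² = 0, and 0 < 9 ✓
  (4) 0 = 5 × 0, remainder 0 ✓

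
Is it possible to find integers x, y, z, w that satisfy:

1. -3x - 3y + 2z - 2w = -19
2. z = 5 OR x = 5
Yes

Take x = 5, y = 2, z = 0, w = -1. Substituting into each constraint:
  (1) -3(5) - 3(2) + 2(0) - 2(-1) = -19 ✓
  (2) x = 5, target 5 ✓ (second branch holds)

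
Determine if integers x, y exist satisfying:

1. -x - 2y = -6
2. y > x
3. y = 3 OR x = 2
Yes

Take x = 0, y = 3. Substituting into each constraint:
  (1) 0 - 2(3) = -6 ✓
  (2) 3 > 0 ✓
  (3) y = 3, target 3 ✓ (first branch holds)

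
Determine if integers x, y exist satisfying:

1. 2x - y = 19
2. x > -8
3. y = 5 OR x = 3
Yes

Take x = 12, y = 5. Substituting into each constraint:
  (1) 2(12) + (-5) = 19 ✓
  (2) 12 > -8 ✓
  (3) y = 5, target 5 ✓ (first branch holds)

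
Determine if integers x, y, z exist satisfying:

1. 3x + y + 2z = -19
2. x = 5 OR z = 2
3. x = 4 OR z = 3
Yes

Take x = 4, y = -35, z = 2. Substituting into each constraint:
  (1) 3(4) + (-35) + 2(2) = -19 ✓
  (2) z = 2, target 2 ✓ (second branch holds)
  (3) x = 4, target 4 ✓ (first branch holds)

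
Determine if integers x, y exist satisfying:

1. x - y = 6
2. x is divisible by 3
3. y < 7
Yes

Take x = 0, y = -6. Substituting into each constraint:
  (1) 0 + 6 = 6 ✓
  (2) 0 = 3 × 0, remainder 0 ✓
  (3) -6 < 7 ✓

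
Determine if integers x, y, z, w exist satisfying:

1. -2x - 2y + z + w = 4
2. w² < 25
Yes

Take x = 0, y = 0, z = 4, w = 0. Substituting into each constraint:
  (1) -2(0) - 2(0) + 4 + 0 = 4 ✓
  (2) w² = (0)² = 0, and 0 < 25 ✓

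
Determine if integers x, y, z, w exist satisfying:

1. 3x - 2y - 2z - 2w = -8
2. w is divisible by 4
Yes

Take x = -2, y = 0, z = 1, w = 0. Substituting into each constraint:
  (1) 3(-2) - 2(0) - 2(1) - 2(0) = -8 ✓
  (2) 0 = 4 × 0, remainder 0 ✓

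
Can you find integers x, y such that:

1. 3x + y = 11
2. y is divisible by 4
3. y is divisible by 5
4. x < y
Yes

Take x = -3, y = 20. Substituting into each constraint:
  (1) 3(-3) + 20 = 11 ✓
  (2) 20 = 4 × 5, remainder 0 ✓
  (3) 20 = 5 × 4, remainder 0 ✓
  (4) -3 < 20 ✓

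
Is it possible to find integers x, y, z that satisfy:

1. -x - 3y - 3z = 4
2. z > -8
Yes

Take x = 2, y = 0, z = -2. Substituting into each constraint:
  (1) (-2) - 3(0) - 3(-2) = 4 ✓
  (2) -2 > -8 ✓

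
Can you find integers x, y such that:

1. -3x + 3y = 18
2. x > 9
Yes

Take x = 10, y = 16. Substituting into each constraint:
  (1) -3(10) + 3(16) = 18 ✓
  (2) 10 > 9 ✓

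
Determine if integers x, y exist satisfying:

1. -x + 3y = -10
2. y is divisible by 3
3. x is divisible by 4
Yes

Take x = -8, y = -6. Substituting into each constraint:
  (1) 8 + 3(-6) = -10 ✓
  (2) -6 = 3 × -2, remainder 0 ✓
  (3) -8 = 4 × -2, remainder 0 ✓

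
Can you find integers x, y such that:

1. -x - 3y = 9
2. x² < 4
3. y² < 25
Yes

Take x = 0, y = -3. Substituting into each constraint:
  (1) 0 - 3(-3) = 9 ✓
  (2) x² = (0)² = 0, and 0 < 4 ✓
  (3) y² = (-3)² = 9, and 9 < 25 ✓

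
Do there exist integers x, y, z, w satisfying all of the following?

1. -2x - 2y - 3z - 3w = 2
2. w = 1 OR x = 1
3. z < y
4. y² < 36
Yes

Take x = -1, y = 0, z = -1, w = 1. Substituting into each constraint:
  (1) -2(-1) - 2(0) - 3(-1) - 3(1) = 2 ✓
  (2) w = 1, target 1 ✓ (first branch holds)
  (3) -1 < 0 ✓
  (4) y² = (0)² = 0, and 0 < 36 ✓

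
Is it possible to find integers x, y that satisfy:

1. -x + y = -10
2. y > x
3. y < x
No

A contradictory subset is {-x + y = -10, y > x}. No integer assignment can satisfy these jointly:

  - -x + y = -10: is a linear equation tying the variables together
  - y > x: bounds one variable relative to another variable

From the equation, x − y = 10, i.e. y − x = -10; but y > x requires y − x ≥ 1. Contradiction.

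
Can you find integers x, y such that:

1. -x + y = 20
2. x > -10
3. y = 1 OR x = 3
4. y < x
No

A contradictory subset is {-x + y = 20, y < x}. No integer assignment can satisfy these jointly:

  - -x + y = 20: is a linear equation tying the variables together
  - y < x: bounds one variable relative to another variable

From the equation, x − y = -20, i.e. x − y = -20; but x > y requires x − y ≥ 1. Contradiction.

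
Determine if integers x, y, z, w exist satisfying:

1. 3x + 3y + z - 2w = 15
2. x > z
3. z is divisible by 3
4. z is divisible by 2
Yes

Take x = 1, y = 4, z = 0, w = 0. Substituting into each constraint:
  (1) 3(1) + 3(4) + 0 - 2(0) = 15 ✓
  (2) 1 > 0 ✓
  (3) 0 = 3 × 0, remainder 0 ✓
  (4) 0 = 2 × 0, remainder 0 ✓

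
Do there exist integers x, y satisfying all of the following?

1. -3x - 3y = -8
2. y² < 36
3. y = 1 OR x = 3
No

Even the single constraint (-3x - 3y = -8) is infeasible over the integers.

  - -3x - 3y = -8: every term on the left is divisible by 3, so the LHS ≡ 0 (mod 3), but the RHS -8 is not — no integer solution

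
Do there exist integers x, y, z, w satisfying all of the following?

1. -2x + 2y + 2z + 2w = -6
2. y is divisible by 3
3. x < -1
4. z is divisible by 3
Yes

Take x = -2, y = 0, z = 0, w = -5. Substituting into each constraint:
  (1) -2(-2) + 2(0) + 2(0) + 2(-5) = -6 ✓
  (2) 0 = 3 × 0, remainder 0 ✓
  (3) -2 < -1 ✓
  (4) 0 = 3 × 0, remainder 0 ✓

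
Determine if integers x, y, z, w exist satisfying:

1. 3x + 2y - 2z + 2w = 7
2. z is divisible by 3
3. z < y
Yes

Take x = 1, y = 2, z = 0, w = 0. Substituting into each constraint:
  (1) 3(1) + 2(2) - 2(0) + 2(0) = 7 ✓
  (2) 0 = 3 × 0, remainder 0 ✓
  (3) 0 < 2 ✓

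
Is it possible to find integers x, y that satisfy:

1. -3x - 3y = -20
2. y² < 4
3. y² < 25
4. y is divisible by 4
No

Even the single constraint (-3x - 3y = -20) is infeasible over the integers.

  - -3x - 3y = -20: every term on the left is divisible by 3, so the LHS ≡ 0 (mod 3), but the RHS -20 is not — no integer solution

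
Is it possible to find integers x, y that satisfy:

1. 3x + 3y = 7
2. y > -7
No

Even the single constraint (3x + 3y = 7) is infeasible over the integers.

  - 3x + 3y = 7: every term on the left is divisible by 3, so the LHS ≡ 0 (mod 3), but the RHS 7 is not — no integer solution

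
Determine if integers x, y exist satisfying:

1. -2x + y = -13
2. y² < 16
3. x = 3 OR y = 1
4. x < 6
No

The full constraint system is jointly infeasible over the integers. Each constraint and what it forces:

  - -2x + y = -13: is a linear equation tying the variables together
  - y² < 16: restricts y to |y| ≤ 3
  - x = 3 OR y = 1: forces a choice: either x = 3 or y = 1
  - x < 6: bounds one variable relative to a constant

Split on the disjunction (x = 3 OR y = 1):
  • If x = 3: the equation forces y = -7, but y² < 16 requires |y| ≤ 3.
  • If y = 1: the equation forces x = 7, which contradicts the bound x ≤ 5.
Both branches are infeasible, so the system has no integer solution.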